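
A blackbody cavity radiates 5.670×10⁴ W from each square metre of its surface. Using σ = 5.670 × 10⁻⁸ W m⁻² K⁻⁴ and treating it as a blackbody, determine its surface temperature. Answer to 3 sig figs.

I = σT⁴, so T = (I/σ)^(1/4) = (5.670×10⁴/(5.670×10⁻⁸))^(1/4) = 1.00×10³ K.

T ≈ 1.00×10³ K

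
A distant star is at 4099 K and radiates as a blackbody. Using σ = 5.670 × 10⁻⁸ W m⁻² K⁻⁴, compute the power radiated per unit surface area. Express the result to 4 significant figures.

Stefan–Boltzmann: I = σT⁴ = 5.670×10⁻⁸ × (4099)⁴ = 1.601×10⁷ W/m².

I ≈ 1.601×10⁷ W/m²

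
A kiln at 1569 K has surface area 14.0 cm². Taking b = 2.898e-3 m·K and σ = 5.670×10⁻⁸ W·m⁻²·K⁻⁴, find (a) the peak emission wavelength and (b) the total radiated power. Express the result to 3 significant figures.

(a) λ_max = b/T = 2.898×10⁻³/1569 = 1.847×10⁻⁶ m = 1.85 μm.
Area A = 14.0 cm² = 1.40×10⁻³ m².
(b) P = σAT⁴ = 5.670×10⁻⁸×1.40×10⁻³×(1569)⁴ = 481 W.

λ_max ≈ 1.85 μm; P ≈ 481 W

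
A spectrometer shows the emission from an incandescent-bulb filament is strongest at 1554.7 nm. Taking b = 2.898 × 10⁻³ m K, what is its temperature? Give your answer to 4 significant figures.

T ≈ 1864 K

Wien's law gives T = b/λ_max = (2.898×10⁻³ m·K)/(1.5547×10⁻⁶ m) = 1864 K.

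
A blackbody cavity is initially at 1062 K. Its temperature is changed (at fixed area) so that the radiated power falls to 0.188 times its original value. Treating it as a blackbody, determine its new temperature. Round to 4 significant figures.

T₂ ≈ 699.3 K

P ∝ T⁴, so T₂/T₁ = (P₂/P₁)^(1/4) = (0.188)^(1/4) = 0.658475.
T₂ = 1062 × 0.658475 = 699.3 K.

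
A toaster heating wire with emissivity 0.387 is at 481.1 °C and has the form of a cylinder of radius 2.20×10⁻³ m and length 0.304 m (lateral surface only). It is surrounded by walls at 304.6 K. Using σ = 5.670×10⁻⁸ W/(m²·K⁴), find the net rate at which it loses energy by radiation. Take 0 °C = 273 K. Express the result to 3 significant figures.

Net loss ≈ 29.0 W

T = 481.1 °C + 273 = 754.1 K.
Lateral area A = 2πrL = 2π×2.20×10⁻³×0.304 = 4.20219×10⁻³ m².
Net radiated power P_net = εσA(T⁴ − T₀⁴) = 0.387×5.670×10⁻⁸×4.20219×10⁻³×(754.1⁴ − 304.6⁴).
T⁴ − T₀⁴ = 3.23382×10¹¹ − 8.60834×10⁹ = 3.14774×10¹¹ K⁴, so P_net = 29.0 W.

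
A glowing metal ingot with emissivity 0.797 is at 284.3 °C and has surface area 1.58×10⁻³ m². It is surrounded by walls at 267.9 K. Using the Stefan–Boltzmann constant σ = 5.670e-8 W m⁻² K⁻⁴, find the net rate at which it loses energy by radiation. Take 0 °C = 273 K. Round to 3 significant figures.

Net loss ≈ 6.52 W

T = 284.3 °C + 273 = 557.3 K.
Area A = 1.58×10⁻³ m².
Net radiated power P_net = εσA(T⁴ − T₀⁴) = 0.797×5.670×10⁻⁸×1.58×10⁻³×(557.3⁴ − 267.9⁴).
T⁴ − T₀⁴ = 9.64620×10¹⁰ − 5.15099×10⁹ = 9.13110×10¹⁰ K⁴, so P_net = 6.52 W.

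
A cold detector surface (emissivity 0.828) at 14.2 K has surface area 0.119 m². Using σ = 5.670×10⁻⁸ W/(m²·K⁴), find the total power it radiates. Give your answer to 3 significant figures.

Area A = 0.119 m².
P = εσAT⁴ = 0.828 × 5.670×10⁻⁸ × 0.119 × (14.2)⁴ = 2.27×10⁻⁴ W.

P ≈ 2.27×10⁻⁴ W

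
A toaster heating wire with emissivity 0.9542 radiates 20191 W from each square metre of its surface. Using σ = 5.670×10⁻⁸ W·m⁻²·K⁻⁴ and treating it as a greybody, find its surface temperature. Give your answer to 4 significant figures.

I = εσT⁴, so T = (I/εσ)^(1/4) = (20191/(0.9542×5.670×10⁻⁸))^(1/4) = 781.6 K.

T ≈ 781.6 K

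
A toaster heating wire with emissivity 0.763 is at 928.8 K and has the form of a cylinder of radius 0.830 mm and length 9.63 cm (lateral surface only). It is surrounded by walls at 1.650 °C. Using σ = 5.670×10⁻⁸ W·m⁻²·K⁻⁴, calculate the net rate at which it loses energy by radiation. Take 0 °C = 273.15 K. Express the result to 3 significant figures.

Net loss ≈ 16.0 W

Surroundings: T = 1.650 °C + 273.15 = 274.800 K.
Lateral area A = 2πrL = 2π×8.30×10⁻⁴×0.0963 = 5.02209×10⁻⁴ m².
Net radiated power P_net = εσA(T⁴ − T₀⁴) = 0.763×5.670×10⁻⁸×5.02209×10⁻⁴×(928.8⁴ − 274.800⁴).
T⁴ − T₀⁴ = 7.44199×10¹¹ − 5.70252×10⁹ = 7.38496×10¹¹ K⁴, so P_net = 16.0 W.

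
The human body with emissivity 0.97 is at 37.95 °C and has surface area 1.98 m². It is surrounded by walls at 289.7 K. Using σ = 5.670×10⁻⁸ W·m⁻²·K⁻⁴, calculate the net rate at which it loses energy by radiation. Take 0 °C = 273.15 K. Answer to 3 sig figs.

Net loss ≈ 253 W

T = 37.95 °C + 273.15 = 311.10 K.
Area A = 1.98 m².
Net radiated power P_net = εσA(T⁴ − T₀⁴) = 0.97×5.670×10⁻⁸×1.98×(311.10⁴ − 289.7⁴).
T⁴ − T₀⁴ = 9.36699×10⁹ − 7.04359×10⁹ = 2.32340×10⁹ K⁴, so P_net = 253 W.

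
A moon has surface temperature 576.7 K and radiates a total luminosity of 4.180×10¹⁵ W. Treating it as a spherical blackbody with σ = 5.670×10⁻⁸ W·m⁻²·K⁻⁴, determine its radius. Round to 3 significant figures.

L = 4πR²σT⁴ ⇒ R = √(L/(4πσT⁴)).
σT⁴ = 6271.67 W/m², so R = √(4.180×10¹⁵/(4π×6271.67)) = 2.30×10⁵ m.

R ≈ 2.30×10⁵ m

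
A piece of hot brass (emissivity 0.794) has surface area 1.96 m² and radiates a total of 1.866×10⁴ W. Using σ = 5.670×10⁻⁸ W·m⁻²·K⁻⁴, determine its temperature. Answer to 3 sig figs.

T ≈ 678 K

Area A = 1.96 m².
P = εσAT⁴ ⇒ T = (P/(εσA))^(1/4) = (1.866×10⁴/(0.794×5.670×10⁻⁸×1.96))^(1/4) = 678 K.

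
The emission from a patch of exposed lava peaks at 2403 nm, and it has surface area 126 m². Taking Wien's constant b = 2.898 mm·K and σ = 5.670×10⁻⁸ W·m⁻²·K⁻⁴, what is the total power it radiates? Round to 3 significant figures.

P ≈ 1.51×10⁷ W

Wien's law: T = b/λ_max = 2.898×10⁻³/2.403×10⁻⁶ = 1205.99 K.
Area A = 126 m².
Then P = σAT⁴ = 5.670×10⁻⁸×126×(1205.99)⁴ = 1.51×10⁷ W.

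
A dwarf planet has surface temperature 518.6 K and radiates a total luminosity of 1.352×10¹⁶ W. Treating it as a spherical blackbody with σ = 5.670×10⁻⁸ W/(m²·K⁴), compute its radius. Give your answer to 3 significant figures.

L = 4πR²σT⁴ ⇒ R = √(L/(4πσT⁴)).
σT⁴ = 4101.22 W/m², so R = √(1.352×10¹⁶/(4π×4101.22)) = 5.12×10⁵ m.

R ≈ 5.12×10⁵ m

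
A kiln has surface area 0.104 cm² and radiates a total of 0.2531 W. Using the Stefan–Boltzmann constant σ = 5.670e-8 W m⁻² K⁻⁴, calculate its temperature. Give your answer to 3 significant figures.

T ≈ 809 K

Area A = 0.104 cm² = 1.04×10⁻⁵ m².
P = σAT⁴ ⇒ T = (P/(σA))^(1/4) = (0.2531/(5.670×10⁻⁸×1.04×10⁻⁵))^(1/4) = 809 K.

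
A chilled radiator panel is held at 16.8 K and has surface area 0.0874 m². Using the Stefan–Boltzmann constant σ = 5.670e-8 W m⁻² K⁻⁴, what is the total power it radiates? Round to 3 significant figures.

P ≈ 3.95×10⁻⁴ W

Area A = 0.0874 m².
P = σAT⁴ = 5.670×10⁻⁸ × 0.0874 × (16.8)⁴ = 3.95×10⁻⁴ W.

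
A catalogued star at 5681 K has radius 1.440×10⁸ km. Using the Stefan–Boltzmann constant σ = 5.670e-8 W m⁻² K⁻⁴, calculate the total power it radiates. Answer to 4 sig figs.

P ≈ 1.539×10³¹ W

Surface area A = 4πR² = 4π(1.440×10¹¹ m)² = 2.60576×10²³ m².
P = σAT⁴ = 5.670×10⁻⁸ × 2.60576×10²³ × (5681)⁴ = 1.539×10³¹ W.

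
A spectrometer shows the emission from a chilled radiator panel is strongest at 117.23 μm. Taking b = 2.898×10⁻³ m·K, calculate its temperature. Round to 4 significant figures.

Wien's law gives T = b/λ_max = (2.898×10⁻³ m·K)/(1.1723×10⁻⁴ m) = 24.72 K.

T ≈ 24.72 K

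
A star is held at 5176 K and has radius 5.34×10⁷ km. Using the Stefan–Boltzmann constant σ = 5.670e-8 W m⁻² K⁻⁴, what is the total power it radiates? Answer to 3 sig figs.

Surface area A = 4πR² = 4π(5.34×10¹⁰ m)² = 3.58338×10²² m².
P = σAT⁴ = 5.670×10⁻⁸ × 3.58338×10²² × (5176)⁴ = 1.46×10³⁰ W.

P ≈ 1.46×10³⁰ W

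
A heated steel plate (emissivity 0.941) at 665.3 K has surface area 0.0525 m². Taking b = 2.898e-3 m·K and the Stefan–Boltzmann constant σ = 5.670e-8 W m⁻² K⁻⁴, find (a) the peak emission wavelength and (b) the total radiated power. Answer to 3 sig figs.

λ_max ≈ 4.36 μm; P ≈ 549 W

(a) λ_max = b/T = 2.898×10⁻³/665.3 = 4.356×10⁻⁶ m = 4.36 μm.
Area A = 0.0525 m².
(b) P = εσAT⁴ = 0.941×5.670×10⁻⁸×0.0525×(665.3)⁴ = 549 W.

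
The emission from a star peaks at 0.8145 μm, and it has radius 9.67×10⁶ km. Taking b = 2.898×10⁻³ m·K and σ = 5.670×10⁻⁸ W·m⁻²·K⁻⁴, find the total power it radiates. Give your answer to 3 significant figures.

Wien's law: T = b/λ_max = 2.898×10⁻³/8.145×10⁻⁷ = 3558.01 K.
Surface area A = 4πR² = 4π(9.67×10⁹ m)² = 1.17507×10²¹ m².
Then P = σAT⁴ = 5.670×10⁻⁸×1.17507×10²¹×(3558.01)⁴ = 1.07×10²⁸ W.

P ≈ 1.07×10²⁸ W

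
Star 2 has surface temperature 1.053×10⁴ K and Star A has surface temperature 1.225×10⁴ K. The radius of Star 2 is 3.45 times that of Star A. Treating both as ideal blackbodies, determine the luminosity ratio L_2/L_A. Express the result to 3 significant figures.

L ∝ R²T⁴, so L_2/L_A = (R_2/R_A)²(T_2/T_A)⁴ = (3.45)² × (1.053×10⁴/1.225×10⁴)⁴ = 11.9025 × 0.545970 = 6.50.

L_2/L_A ≈ 6.50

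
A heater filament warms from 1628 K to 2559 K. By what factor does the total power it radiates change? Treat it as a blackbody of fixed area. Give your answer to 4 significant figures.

P₂/P₁ ≈ 6.105

P ∝ T⁴, so P₂/P₁ = (T₂/T₁)⁴ = (2559/1628)⁴ = (1.57187)⁴ = 6.105.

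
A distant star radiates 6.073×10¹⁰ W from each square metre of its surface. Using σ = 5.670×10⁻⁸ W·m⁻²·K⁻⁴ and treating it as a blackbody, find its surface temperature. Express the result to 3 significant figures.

I = σT⁴, so T = (I/σ)^(1/4) = (6.073×10¹⁰/(5.670×10⁻⁸))^(1/4) = 3.22×10⁴ K.

T ≈ 3.22×10⁴ K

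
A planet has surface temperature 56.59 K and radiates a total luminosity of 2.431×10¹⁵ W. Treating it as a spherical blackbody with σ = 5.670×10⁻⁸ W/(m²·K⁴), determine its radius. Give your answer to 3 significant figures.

L = 4πR²σT⁴ ⇒ R = √(L/(4πσT⁴)).
σT⁴ = 0.581489 W/m², so R = √(2.431×10¹⁵/(4π×0.581489)) = 1.82×10⁷ m.

R ≈ 1.82×10⁷ m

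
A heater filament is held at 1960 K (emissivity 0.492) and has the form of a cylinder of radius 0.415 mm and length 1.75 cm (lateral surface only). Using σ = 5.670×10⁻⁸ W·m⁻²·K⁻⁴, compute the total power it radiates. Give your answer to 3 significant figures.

Lateral area A = 2πrL = 2π×4.15×10⁻⁴×0.0175 = 4.56316×10⁻⁵ m².
P = εσAT⁴ = 0.492 × 5.670×10⁻⁸ × 4.56316×10⁻⁵ × (1960)⁴ = 18.8 W.

P ≈ 18.8 W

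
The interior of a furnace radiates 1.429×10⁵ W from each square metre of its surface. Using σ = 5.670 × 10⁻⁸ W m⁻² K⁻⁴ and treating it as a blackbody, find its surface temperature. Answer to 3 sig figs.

I = σT⁴, so T = (I/σ)^(1/4) = (1.429×10⁵/(5.670×10⁻⁸))^(1/4) = 1.26×10³ K.

T ≈ 1.26×10³ K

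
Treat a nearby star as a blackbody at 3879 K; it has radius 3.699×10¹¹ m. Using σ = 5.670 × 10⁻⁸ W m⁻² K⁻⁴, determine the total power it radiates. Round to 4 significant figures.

P ≈ 2.207×10³¹ W

Surface area A = 4πR² = 4π(3.699×10¹¹ m)² = 1.71941×10²⁴ m².
P = σAT⁴ = 5.670×10⁻⁸ × 1.71941×10²⁴ × (3879)⁴ = 2.207×10³¹ W.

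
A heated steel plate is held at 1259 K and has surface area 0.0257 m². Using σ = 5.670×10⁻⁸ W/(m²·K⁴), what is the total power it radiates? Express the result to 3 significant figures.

P ≈ 3.66×10³ W

Area A = 0.0257 m².
P = σAT⁴ = 5.670×10⁻⁸ × 0.0257 × (1259)⁴ = 3.66×10³ W.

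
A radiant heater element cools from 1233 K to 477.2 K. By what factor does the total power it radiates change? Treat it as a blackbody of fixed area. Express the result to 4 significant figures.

P ∝ T⁴, so P₂/P₁ = (T₂/T₁)⁴ = (477.2/1233)⁴ = (0.387024)⁴ = 0.02244.

P₂/P₁ ≈ 0.02244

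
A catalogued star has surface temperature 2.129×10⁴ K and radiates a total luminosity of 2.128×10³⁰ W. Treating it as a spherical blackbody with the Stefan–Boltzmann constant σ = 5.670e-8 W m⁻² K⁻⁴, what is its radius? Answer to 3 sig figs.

R ≈ 3.81×10⁹ m

L = 4πR²σT⁴ ⇒ R = √(L/(4πσT⁴)).
σT⁴ = 1.16489×10¹⁰ W/m², so R = √(2.128×10³⁰/(4π×1.16489×10¹⁰)) = 3.81×10⁹ m.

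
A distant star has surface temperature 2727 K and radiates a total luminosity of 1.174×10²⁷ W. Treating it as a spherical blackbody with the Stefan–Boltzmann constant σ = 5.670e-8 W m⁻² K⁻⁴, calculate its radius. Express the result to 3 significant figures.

L = 4πR²σT⁴ ⇒ R = √(L/(4πσT⁴)).
σT⁴ = 3.13562×10⁶ W/m², so R = √(1.174×10²⁷/(4π×3.13562×10⁶)) = 5.46×10⁹ m.

R ≈ 5.46×10⁹ m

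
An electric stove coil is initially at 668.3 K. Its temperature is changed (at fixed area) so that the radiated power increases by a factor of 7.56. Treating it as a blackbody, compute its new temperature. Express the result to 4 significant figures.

T₂ ≈ 1108 K

P ∝ T⁴, so T₂/T₁ = (P₂/P₁)^(1/4) = (7.56)^(1/4) = 1.65818.
T₂ = 668.3 × 1.65818 = 1108 K.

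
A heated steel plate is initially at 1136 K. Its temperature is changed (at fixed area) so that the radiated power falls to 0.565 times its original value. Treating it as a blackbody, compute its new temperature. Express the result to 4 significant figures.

T₂ ≈ 984.9 K

P ∝ T⁴, so T₂/T₁ = (P₂/P₁)^(1/4) = (0.565)^(1/4) = 0.866986.
T₂ = 1136 × 0.866986 = 984.9 K.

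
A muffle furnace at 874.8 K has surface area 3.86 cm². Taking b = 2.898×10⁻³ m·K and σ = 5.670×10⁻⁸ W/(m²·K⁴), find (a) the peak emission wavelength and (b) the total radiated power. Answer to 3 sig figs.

λ_max ≈ 3.31 μm; P ≈ 12.8 W

(a) λ_max = b/T = 2.898×10⁻³/874.8 = 3.313×10⁻⁶ m = 3.31 μm.
Area A = 3.86 cm² = 3.86×10⁻⁴ m².
(b) P = σAT⁴ = 5.670×10⁻⁸×3.86×10⁻⁴×(874.8)⁴ = 12.8 W.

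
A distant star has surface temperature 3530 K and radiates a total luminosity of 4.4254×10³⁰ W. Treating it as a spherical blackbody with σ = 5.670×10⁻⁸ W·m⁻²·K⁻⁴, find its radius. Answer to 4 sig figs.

R ≈ 2.000×10¹¹ m

L = 4πR²σT⁴ ⇒ R = √(L/(4πσT⁴)).
σT⁴ = 8.80404×10⁶ W/m², so R = √(4.4254×10³⁰/(4π×8.80404×10⁶)) = 2.000×10¹¹ m.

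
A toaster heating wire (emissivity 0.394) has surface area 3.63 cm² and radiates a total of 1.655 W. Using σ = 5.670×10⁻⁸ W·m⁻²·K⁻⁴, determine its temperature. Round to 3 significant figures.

Area A = 3.63 cm² = 3.63×10⁻⁴ m².
P = εσAT⁴ ⇒ T = (P/(εσA))^(1/4) = (1.655/(0.394×5.670×10⁻⁸×3.63×10⁻⁴))^(1/4) = 672 K.

T ≈ 672 K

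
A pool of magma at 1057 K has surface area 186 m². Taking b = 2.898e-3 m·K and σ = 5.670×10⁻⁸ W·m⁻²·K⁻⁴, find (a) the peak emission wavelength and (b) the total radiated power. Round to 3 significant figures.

(a) λ_max = b/T = 2.898×10⁻³/1057 = 2.742×10⁻⁶ m = 2.74×10³ nm.
Area A = 186 m².
(b) P = σAT⁴ = 5.670×10⁻⁸×186×(1057)⁴ = 1.32×10⁷ W.

λ_max ≈ 2.74×10³ nm; P ≈ 1.32×10⁷ W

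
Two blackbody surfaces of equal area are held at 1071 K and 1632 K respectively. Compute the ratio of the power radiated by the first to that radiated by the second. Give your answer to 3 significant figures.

With equal areas, P₁/P₂ = (T₁/T₂)⁴ = (1071/1632)⁴ = 0.185.

P₁/P₂ ≈ 0.185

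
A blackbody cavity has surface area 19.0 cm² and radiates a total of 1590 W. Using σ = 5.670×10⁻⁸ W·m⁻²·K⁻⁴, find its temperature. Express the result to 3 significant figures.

Area A = 19.0 cm² = 1.90×10⁻³ m².
P = σAT⁴ ⇒ T = (P/(σA))^(1/4) = (1590/(5.670×10⁻⁸×1.90×10⁻³))^(1/4) = 1.96×10³ K.

T ≈ 1.96×10³ K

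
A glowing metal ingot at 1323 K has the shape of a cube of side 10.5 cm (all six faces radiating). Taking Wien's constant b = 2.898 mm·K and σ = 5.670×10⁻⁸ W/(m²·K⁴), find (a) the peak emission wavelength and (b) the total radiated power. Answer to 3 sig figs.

λ_max ≈ 2.19 μm; P ≈ 1.15×10⁴ W

(a) λ_max = b/T = 2.898×10⁻³/1323 = 2.190×10⁻⁶ m = 2.19 μm.
Area A = 6s² = 6×(0.105 m)² = 0.06615 m².
(b) P = σAT⁴ = 5.670×10⁻⁸×0.06615×(1323)⁴ = 1.15×10⁴ W.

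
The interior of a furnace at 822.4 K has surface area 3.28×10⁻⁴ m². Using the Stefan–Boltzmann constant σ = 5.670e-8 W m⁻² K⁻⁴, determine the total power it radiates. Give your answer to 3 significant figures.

Area A = 3.28×10⁻⁴ m².
P = σAT⁴ = 5.670×10⁻⁸ × 3.28×10⁻⁴ × (822.4)⁴ = 8.51 W.

P ≈ 8.51 W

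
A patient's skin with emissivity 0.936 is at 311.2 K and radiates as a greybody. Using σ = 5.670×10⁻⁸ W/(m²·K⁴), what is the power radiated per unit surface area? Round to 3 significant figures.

I ≈ 498 W/m²

Stefan–Boltzmann: I = εσT⁴ = 0.936 × 5.670×10⁻⁸ × (311.2)⁴ = 498 W/m².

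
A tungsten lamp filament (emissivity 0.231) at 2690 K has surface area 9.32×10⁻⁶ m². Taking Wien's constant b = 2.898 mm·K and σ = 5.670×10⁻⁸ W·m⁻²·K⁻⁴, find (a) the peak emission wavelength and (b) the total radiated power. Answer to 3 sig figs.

λ_max ≈ 1.08×10³ nm; P ≈ 6.39 W

(a) λ_max = b/T = 2.898×10⁻³/2690 = 1.077×10⁻⁶ m = 1.08×10³ nm.
Area A = 9.32×10⁻⁶ m².
(b) P = εσAT⁴ = 0.231×5.670×10⁻⁸×9.32×10⁻⁶×(2690)⁴ = 6.39 W.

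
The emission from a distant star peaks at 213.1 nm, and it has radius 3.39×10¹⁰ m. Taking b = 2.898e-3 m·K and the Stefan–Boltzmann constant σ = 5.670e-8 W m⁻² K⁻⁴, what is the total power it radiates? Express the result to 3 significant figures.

P ≈ 2.80×10³¹ W

Wien's law: T = b/λ_max = 2.898×10⁻³/2.131×10⁻⁷ = 13599.2 K.
Surface area A = 4πR² = 4π(3.39×10¹⁰ m)² = 1.44414×10²² m².
Then P = σAT⁴ = 5.670×10⁻⁸×1.44414×10²²×(13599.2)⁴ = 2.80×10³¹ W.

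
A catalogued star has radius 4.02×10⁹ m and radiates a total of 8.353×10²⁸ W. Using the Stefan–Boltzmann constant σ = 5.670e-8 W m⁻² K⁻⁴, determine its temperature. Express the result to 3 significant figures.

T ≈ 9.23×10³ K

Surface area A = 4πR² = 4π(4.02×10⁹ m)² = 2.03078×10²⁰ m².
P = σAT⁴ ⇒ T = (P/(σA))^(1/4) = (8.353×10²⁸/(5.670×10⁻⁸×2.03078×10²⁰))^(1/4) = 9.23×10³ K.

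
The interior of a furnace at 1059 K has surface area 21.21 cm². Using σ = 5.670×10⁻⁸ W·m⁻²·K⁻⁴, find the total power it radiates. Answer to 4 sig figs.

P ≈ 151.3 W

Area A = 21.21 cm² = 2.121×10⁻³ m².
P = σAT⁴ = 5.670×10⁻⁸ × 2.121×10⁻³ × (1059)⁴ = 151.3 W.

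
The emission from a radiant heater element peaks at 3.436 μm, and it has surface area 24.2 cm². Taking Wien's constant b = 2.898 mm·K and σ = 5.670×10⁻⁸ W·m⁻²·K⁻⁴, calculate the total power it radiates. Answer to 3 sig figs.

P ≈ 69.4 W

Wien's law: T = b/λ_max = 2.898×10⁻³/3.436×10⁻⁶ = 843.423 K.
Area A = 24.2 cm² = 2.42×10⁻³ m².
Then P = σAT⁴ = 5.670×10⁻⁸×2.42×10⁻³×(843.423)⁴ = 69.4 W.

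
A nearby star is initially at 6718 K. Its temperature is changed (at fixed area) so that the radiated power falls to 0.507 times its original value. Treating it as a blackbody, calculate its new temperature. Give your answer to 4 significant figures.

P ∝ T⁴, so T₂/T₁ = (P₂/P₁)^(1/4) = (0.507)^(1/4) = 0.843824.
T₂ = 6718 × 0.843824 = 5669 K.

T₂ ≈ 5669 K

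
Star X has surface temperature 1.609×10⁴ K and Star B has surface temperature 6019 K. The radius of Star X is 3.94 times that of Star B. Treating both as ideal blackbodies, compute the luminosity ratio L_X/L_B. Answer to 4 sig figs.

L ∝ R²T⁴, so L_X/L_B = (R_X/R_B)²(T_X/T_B)⁴ = (3.94)² × (1.609×10⁴/6019)⁴ = 15.5236 × 51.0654 = 792.7.

L_X/L_B ≈ 792.7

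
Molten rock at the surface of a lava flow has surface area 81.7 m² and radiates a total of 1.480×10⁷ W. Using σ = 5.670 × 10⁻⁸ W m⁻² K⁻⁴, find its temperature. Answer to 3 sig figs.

Area A = 81.7 m².
P = σAT⁴ ⇒ T = (P/(σA))^(1/4) = (1.480×10⁷/(5.670×10⁻⁸×81.7))^(1/4) = 1.34×10³ K.

T ≈ 1.34×10³ K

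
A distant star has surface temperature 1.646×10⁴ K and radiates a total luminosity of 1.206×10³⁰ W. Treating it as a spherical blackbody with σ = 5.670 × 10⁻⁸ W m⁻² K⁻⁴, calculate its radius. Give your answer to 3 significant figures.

R ≈ 4.80×10⁹ m

L = 4πR²σT⁴ ⇒ R = √(L/(4πσT⁴)).
σT⁴ = 4.16200×10⁹ W/m², so R = √(1.206×10³⁰/(4π×4.16200×10⁹)) = 4.80×10⁹ m.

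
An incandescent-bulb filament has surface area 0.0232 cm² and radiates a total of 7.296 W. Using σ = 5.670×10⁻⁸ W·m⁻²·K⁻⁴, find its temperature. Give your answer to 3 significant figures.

Area A = 0.0232 cm² = 2.32×10⁻⁶ m².
P = σAT⁴ ⇒ T = (P/(σA))^(1/4) = (7.296/(5.670×10⁻⁸×2.32×10⁻⁶))^(1/4) = 2.73×10³ K.

T ≈ 2.73×10³ K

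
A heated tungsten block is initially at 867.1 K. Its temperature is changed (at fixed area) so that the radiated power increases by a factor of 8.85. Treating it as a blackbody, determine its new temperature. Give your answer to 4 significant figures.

P ∝ T⁴, so T₂/T₁ = (P₂/P₁)^(1/4) = (8.85)^(1/4) = 1.72479.
T₂ = 867.1 × 1.72479 = 1496 K.

T₂ ≈ 1496 K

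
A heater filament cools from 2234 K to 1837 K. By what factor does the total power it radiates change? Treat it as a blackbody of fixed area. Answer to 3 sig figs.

P₂/P₁ ≈ 0.457

P ∝ T⁴, so P₂/P₁ = (T₂/T₁)⁴ = (1837/2234)⁴ = (0.822292)⁴ = 0.457.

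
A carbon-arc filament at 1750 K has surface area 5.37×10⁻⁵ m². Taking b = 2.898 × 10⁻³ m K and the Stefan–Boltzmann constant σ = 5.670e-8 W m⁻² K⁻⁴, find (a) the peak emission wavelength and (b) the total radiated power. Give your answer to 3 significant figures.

(a) λ_max = b/T = 2.898×10⁻³/1750 = 1.656×10⁻⁶ m = 1.66×10³ nm.
Area A = 5.37×10⁻⁵ m².
(b) P = σAT⁴ = 5.670×10⁻⁸×5.37×10⁻⁵×(1750)⁴ = 28.6 W.

λ_max ≈ 1.66×10³ nm; P ≈ 28.6 W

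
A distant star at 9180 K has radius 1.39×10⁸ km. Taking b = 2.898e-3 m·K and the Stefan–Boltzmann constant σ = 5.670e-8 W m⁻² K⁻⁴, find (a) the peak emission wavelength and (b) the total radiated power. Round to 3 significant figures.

(a) λ_max = b/T = 2.898×10⁻³/9180 = 3.157×10⁻⁷ m = 0.316 μm.
Surface area A = 4πR² = 4π(1.39×10¹¹ m)² = 2.42795×10²³ m².
(b) P = σAT⁴ = 5.670×10⁻⁸×2.42795×10²³×(9180)⁴ = 9.78×10³¹ W.

λ_max ≈ 0.316 μm; P ≈ 9.78×10³¹ W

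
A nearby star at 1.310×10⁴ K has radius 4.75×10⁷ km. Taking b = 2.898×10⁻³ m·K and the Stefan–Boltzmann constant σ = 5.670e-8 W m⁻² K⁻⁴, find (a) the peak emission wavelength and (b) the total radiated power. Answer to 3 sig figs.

(a) λ_max = b/T = 2.898×10⁻³/1.310×10⁴ = 2.212×10⁻⁷ m = 221 nm.
Surface area A = 4πR² = 4π(4.75×10¹⁰ m)² = 2.83529×10²² m².
(b) P = σAT⁴ = 5.670×10⁻⁸×2.83529×10²²×(1.310×10⁴)⁴ = 4.73×10³¹ W.

λ_max ≈ 221 nm; P ≈ 4.73×10³¹ W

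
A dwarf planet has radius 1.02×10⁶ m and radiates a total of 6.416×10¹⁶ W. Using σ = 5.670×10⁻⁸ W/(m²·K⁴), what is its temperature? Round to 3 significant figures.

T ≈ 542 K

Surface area A = 4πR² = 4π(1.02×10⁶ m)² = 1.30741×10¹³ m².
P = σAT⁴ ⇒ T = (P/(σA))^(1/4) = (6.416×10¹⁶/(5.670×10⁻⁸×1.30741×10¹³))^(1/4) = 542 K.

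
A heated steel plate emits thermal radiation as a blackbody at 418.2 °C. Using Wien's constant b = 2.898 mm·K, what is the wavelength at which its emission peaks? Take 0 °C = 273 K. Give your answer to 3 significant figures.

λ_max ≈ 4.19 μm

T = 418.2 °C + 273 = 691.2 K.
Wien's displacement law: λ_max = b/T = (2.898×10⁻³ m·K)/(691.2 K) = 4.193×10⁻⁶ m.
That is 4.19 μm, in the infrared range.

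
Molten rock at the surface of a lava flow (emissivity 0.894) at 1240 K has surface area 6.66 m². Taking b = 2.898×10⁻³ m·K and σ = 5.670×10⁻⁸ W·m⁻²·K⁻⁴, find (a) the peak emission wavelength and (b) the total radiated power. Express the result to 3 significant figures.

(a) λ_max = b/T = 2.898×10⁻³/1240 = 2.337×10⁻⁶ m = 2.34×10³ nm.
Area A = 6.66 m².
(b) P = εσAT⁴ = 0.894×5.670×10⁻⁸×6.66×(1240)⁴ = 7.98×10⁵ W.

λ_max ≈ 2.34×10³ nm; P ≈ 7.98×10⁵ W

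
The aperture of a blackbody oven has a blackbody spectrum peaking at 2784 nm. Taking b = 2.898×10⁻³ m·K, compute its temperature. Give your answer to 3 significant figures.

Wien's law gives T = b/λ_max = (2.898×10⁻³ m·K)/(2.784×10⁻⁶ m) = 1.04×10³ K.

T ≈ 1.04×10³ K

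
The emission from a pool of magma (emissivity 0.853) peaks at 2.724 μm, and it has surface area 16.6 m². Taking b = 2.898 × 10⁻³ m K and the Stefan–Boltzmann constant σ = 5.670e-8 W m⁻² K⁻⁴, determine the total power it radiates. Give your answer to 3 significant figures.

Wien's law: T = b/λ_max = 2.898×10⁻³/2.724×10⁻⁶ = 1063.88 K.
Area A = 16.6 m².
Then P = εσAT⁴ = 0.853×5.670×10⁻⁸×16.6×(1063.88)⁴ = 1.03×10⁶ W.

P ≈ 1.03×10⁶ W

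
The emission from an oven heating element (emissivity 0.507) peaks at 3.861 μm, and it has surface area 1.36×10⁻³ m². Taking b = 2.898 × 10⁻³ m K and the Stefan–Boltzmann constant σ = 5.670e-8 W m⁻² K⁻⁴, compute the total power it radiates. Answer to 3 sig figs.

P ≈ 12.4 W

Wien's law: T = b/λ_max = 2.898×10⁻³/3.861×10⁻⁶ = 750.583 K.
Area A = 1.36×10⁻³ m².
Then P = εσAT⁴ = 0.507×5.670×10⁻⁸×1.36×10⁻³×(750.583)⁴ = 12.4 W.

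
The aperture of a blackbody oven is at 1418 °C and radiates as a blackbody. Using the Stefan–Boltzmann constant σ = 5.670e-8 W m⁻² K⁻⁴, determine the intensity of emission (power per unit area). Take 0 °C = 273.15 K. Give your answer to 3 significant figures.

I ≈ 4.64×10⁵ W/m²

T = 1418 °C + 273.15 = 1691.15 K.
Stefan–Boltzmann: I = σT⁴ = 5.670×10⁻⁸ × (1691.15)⁴ = 4.64×10⁵ W/m².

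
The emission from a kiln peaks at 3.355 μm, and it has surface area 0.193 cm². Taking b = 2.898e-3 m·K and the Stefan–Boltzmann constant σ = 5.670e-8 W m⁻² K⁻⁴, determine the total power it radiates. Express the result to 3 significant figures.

P ≈ 0.609 W

Wien's law: T = b/λ_max = 2.898×10⁻³/3.355×10⁻⁶ = 863.785 K.
Area A = 0.193 cm² = 1.93×10⁻⁵ m².
Then P = σAT⁴ = 5.670×10⁻⁸×1.93×10⁻⁵×(863.785)⁴ = 0.609 W.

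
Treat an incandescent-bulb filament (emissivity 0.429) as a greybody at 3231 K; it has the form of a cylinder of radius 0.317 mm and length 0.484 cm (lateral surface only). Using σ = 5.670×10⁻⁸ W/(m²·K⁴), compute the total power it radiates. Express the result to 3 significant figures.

P ≈ 25.6 W

Lateral area A = 2πrL = 2π×3.17×10⁻⁴×4.84×10⁻³ = 9.64017×10⁻⁶ m².
P = εσAT⁴ = 0.429 × 5.670×10⁻⁸ × 9.64017×10⁻⁶ × (3231)⁴ = 25.6 W.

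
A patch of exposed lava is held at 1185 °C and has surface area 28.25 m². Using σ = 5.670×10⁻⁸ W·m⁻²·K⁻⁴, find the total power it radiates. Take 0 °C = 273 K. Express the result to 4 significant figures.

P ≈ 7.238×10⁶ W

T = 1185 °C + 273 = 1458 K.
Area A = 28.25 m².
P = σAT⁴ = 5.670×10⁻⁸ × 28.25 × (1458)⁴ = 7.238×10⁶ W.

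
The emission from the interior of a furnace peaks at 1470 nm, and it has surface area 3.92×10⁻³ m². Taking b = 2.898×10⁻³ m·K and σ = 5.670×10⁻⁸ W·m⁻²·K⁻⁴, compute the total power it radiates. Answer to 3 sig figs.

Wien's law: T = b/λ_max = 2.898×10⁻³/1.470×10⁻⁶ = 1971.43 K.
Area A = 3.92×10⁻³ m².
Then P = σAT⁴ = 5.670×10⁻⁸×3.92×10⁻³×(1971.43)⁴ = 3.36×10³ W.

P ≈ 3.36×10³ W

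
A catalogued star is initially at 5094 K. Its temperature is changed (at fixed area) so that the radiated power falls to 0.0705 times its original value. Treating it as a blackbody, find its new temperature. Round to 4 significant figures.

P ∝ T⁴, so T₂/T₁ = (P₂/P₁)^(1/4) = (0.0705)^(1/4) = 0.515285.
T₂ = 5094 × 0.515285 = 2625 K.

T₂ ≈ 2625 K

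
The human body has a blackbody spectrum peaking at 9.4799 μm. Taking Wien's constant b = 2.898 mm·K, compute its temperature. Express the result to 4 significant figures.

T ≈ 305.7 K

Wien's law gives T = b/λ_max = (2.898×10⁻³ m·K)/(9.4799×10⁻⁶ m) = 305.7 K.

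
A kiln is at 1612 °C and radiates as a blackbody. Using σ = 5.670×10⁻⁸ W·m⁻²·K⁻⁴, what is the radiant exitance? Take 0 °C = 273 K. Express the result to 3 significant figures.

T = 1612 °C + 273 = 1885 K.
Stefan–Boltzmann: I = σT⁴ = 5.670×10⁻⁸ × (1885)⁴ = 7.16×10⁵ W/m².

I ≈ 7.16×10⁵ W/m²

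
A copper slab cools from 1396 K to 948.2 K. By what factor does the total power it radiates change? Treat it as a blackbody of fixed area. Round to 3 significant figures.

P ∝ T⁴, so P₂/P₁ = (T₂/T₁)⁴ = (948.2/1396)⁴ = (0.679226)⁴ = 0.213.

P₂/P₁ ≈ 0.213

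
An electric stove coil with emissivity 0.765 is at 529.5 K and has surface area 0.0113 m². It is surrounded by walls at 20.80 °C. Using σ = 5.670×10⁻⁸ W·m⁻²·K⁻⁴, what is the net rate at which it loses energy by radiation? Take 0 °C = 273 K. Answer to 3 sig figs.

Surroundings: T = 20.80 °C + 273 = 293.80 K.
Area A = 0.0113 m².
Net radiated power P_net = εσA(T⁴ − T₀⁴) = 0.765×5.670×10⁻⁸×0.0113×(529.5⁴ − 293.80⁴).
T⁴ − T₀⁴ = 7.86075×10¹⁰ − 7.45087×10⁹ = 7.11566×10¹⁰ K⁴, so P_net = 34.9 W.

Net loss ≈ 34.9 W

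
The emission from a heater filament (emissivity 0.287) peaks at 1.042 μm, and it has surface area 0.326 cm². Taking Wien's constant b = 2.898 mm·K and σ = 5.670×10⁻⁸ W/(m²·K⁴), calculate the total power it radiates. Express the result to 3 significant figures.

P ≈ 31.7 W

Wien's law: T = b/λ_max = 2.898×10⁻³/1.042×10⁻⁶ = 2781.19 K.
Area A = 0.326 cm² = 3.26×10⁻⁵ m².
Then P = εσAT⁴ = 0.287×5.670×10⁻⁸×3.26×10⁻⁵×(2781.19)⁴ = 31.7 W.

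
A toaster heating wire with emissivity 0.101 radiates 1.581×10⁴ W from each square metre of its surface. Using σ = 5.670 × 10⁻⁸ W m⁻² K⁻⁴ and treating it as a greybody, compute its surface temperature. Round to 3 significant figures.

T ≈ 1.29×10³ K

I = εσT⁴, so T = (I/εσ)^(1/4) = (1.581×10⁴/(0.101×5.670×10⁻⁸))^(1/4) = 1.29×10³ K.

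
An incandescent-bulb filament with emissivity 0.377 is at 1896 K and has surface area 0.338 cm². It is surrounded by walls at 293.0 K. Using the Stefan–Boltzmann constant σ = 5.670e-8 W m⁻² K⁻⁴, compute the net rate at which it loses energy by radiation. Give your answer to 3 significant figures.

Net loss ≈ 9.33 W

Area A = 0.338 cm² = 3.38×10⁻⁵ m².
Net radiated power P_net = εσA(T⁴ − T₀⁴) = 0.377×5.670×10⁻⁸×3.38×10⁻⁵×(1896⁴ − 293.0⁴).
T⁴ − T₀⁴ = 1.29227×10¹³ − 7.37005×10⁹ = 1.29153×10¹³ K⁴, so P_net = 9.33 W.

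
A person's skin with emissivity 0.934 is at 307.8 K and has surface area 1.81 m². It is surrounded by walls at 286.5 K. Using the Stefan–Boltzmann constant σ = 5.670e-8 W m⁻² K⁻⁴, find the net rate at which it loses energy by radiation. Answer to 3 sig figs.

Area A = 1.81 m².
Net radiated power P_net = εσA(T⁴ − T₀⁴) = 0.934×5.670×10⁻⁸×1.81×(307.8⁴ − 286.5⁴).
T⁴ − T₀⁴ = 8.97583×10⁹ − 6.73750×10⁹ = 2.23833×10⁹ K⁴, so P_net = 215 W.

Net loss ≈ 215 W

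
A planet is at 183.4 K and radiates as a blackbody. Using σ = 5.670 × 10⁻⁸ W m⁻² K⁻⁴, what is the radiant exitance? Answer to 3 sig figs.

I ≈ 64.1 W/m²

Stefan–Boltzmann: I = σT⁴ = 5.670×10⁻⁸ × (183.4)⁴ = 64.1 W/m².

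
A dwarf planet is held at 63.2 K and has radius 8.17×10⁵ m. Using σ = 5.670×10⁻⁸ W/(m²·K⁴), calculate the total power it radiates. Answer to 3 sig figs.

Surface area A = 4πR² = 4π(8.17×10⁵ m)² = 8.38791×10¹² m².
P = σAT⁴ = 5.670×10⁻⁸ × 8.38791×10¹² × (63.2)⁴ = 7.59×10¹² W.

P ≈ 7.59×10¹² W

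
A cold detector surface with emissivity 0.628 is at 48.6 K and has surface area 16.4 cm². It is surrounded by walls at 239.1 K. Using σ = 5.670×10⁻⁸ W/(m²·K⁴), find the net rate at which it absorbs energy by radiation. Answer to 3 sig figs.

Area A = 16.4 cm² = 1.64×10⁻³ m².
Net radiated power P_net = εσA(T⁴ − T₀⁴) = 0.628×5.670×10⁻⁸×1.64×10⁻³×(48.6⁴ − 239.1⁴).
T⁴ − T₀⁴ = 5.57886×10⁶ − 3.26827×10⁹ = -3.26269×10⁹ K⁴, so P_net = -0.191 W — negative, meaning a net gain of 0.191 W.

Net gain ≈ 0.191 W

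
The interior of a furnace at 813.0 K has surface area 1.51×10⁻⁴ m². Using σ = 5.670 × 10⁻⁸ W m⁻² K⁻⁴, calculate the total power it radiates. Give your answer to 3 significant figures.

Area A = 1.51×10⁻⁴ m².
P = σAT⁴ = 5.670×10⁻⁸ × 1.51×10⁻⁴ × (813.0)⁴ = 3.74 W.

P ≈ 3.74 W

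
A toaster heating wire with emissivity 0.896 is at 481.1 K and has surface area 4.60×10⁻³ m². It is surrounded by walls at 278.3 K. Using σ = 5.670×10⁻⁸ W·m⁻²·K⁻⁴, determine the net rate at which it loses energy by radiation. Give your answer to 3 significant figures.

Area A = 4.60×10⁻³ m².
Net radiated power P_net = εσA(T⁴ − T₀⁴) = 0.896×5.670×10⁻⁸×4.60×10⁻³×(481.1⁴ − 278.3⁴).
T⁴ − T₀⁴ = 5.35724×10¹⁰ − 5.99864×10⁹ = 4.75738×10¹⁰ K⁴, so P_net = 11.1 W.

Net loss ≈ 11.1 W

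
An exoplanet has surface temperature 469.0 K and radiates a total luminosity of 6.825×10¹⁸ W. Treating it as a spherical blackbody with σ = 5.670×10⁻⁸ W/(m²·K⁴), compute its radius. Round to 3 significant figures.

L = 4πR²σT⁴ ⇒ R = √(L/(4πσT⁴)).
σT⁴ = 2743.31 W/m², so R = √(6.825×10¹⁸/(4π×2743.31)) = 1.41×10⁷ m.

R ≈ 1.41×10⁷ m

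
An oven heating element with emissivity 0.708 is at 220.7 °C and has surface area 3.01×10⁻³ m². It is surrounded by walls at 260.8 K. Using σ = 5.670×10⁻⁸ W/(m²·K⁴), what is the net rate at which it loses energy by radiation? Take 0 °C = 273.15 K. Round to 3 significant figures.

T = 220.7 °C + 273.15 = 493.85 K.
Area A = 3.01×10⁻³ m².
Net radiated power P_net = εσA(T⁴ − T₀⁴) = 0.708×5.670×10⁻⁸×3.01×10⁻³×(493.85⁴ − 260.8⁴).
T⁴ − T₀⁴ = 5.94813×10¹⁰ − 4.62626×10⁹ = 5.48550×10¹⁰ K⁴, so P_net = 6.63 W.

Net loss ≈ 6.63 W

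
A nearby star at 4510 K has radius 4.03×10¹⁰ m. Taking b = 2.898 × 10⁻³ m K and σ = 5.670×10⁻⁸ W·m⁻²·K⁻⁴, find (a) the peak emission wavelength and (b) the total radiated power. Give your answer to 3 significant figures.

(a) λ_max = b/T = 2.898×10⁻³/4510 = 6.426×10⁻⁷ m = 0.643 μm.
Surface area A = 4πR² = 4π(4.03×10¹⁰ m)² = 2.04089×10²² m².
(b) P = σAT⁴ = 5.670×10⁻⁸×2.04089×10²²×(4510)⁴ = 4.79×10²⁹ W.

λ_max ≈ 0.643 μm; P ≈ 4.79×10²⁹ W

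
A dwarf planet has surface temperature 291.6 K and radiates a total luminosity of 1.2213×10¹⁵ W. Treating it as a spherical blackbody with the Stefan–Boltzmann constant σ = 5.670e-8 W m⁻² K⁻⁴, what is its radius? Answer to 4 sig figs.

R ≈ 4.869×10⁵ m

L = 4πR²σT⁴ ⇒ R = √(L/(4πσT⁴)).
σT⁴ = 409.952 W/m², so R = √(1.2213×10¹⁵/(4π×409.952)) = 4.869×10⁵ m.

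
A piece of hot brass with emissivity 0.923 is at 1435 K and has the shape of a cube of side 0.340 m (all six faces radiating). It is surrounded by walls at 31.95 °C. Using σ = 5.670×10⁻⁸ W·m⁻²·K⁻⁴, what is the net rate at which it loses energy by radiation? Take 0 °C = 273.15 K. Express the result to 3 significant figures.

Surroundings: T = 31.95 °C + 273.15 = 305.10 K.
Area A = 6s² = 6×(0.340 m)² = 0.6936 m².
Net radiated power P_net = εσA(T⁴ − T₀⁴) = 0.923×5.670×10⁻⁸×0.6936×(1435⁴ − 305.10⁴).
T⁴ − T₀⁴ = 4.24041×10¹² − 8.66501×10⁹ = 4.23174×10¹² K⁴, so P_net = 1.54×10⁵ W.

Net loss ≈ 1.54×10⁵ W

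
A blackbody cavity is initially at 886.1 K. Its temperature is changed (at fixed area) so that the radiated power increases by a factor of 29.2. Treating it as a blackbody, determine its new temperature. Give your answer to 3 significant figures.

P ∝ T⁴, so T₂/T₁ = (P₂/P₁)^(1/4) = (29.2)^(1/4) = 2.32459.
T₂ = 886.1 × 2.32459 = 2.06×10³ K.

T₂ ≈ 2.06×10³ K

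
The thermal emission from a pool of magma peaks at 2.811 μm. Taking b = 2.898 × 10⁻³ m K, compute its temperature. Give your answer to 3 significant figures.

T ≈ 1.03×10³ K

Wien's law gives T = b/λ_max = (2.898×10⁻³ m·K)/(2.811×10⁻⁶ m) = 1.03×10³ K.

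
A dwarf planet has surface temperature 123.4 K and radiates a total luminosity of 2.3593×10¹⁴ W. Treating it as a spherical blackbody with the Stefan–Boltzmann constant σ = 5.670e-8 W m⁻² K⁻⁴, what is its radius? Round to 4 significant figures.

L = 4πR²σT⁴ ⇒ R = √(L/(4πσT⁴)).
σT⁴ = 13.1475 W/m², so R = √(2.3593×10¹⁴/(4π×13.1475)) = 1.195×10⁶ m.

R ≈ 1.195×10⁶ m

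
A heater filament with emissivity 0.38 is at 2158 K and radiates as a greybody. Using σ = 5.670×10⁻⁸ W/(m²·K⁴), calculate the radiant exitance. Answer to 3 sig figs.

I ≈ 4.67×10⁵ W/m²

Stefan–Boltzmann: I = εσT⁴ = 0.38 × 5.670×10⁻⁸ × (2158)⁴ = 4.67×10⁵ W/m².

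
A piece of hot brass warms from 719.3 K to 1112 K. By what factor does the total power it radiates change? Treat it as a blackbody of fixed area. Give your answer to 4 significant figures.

P ∝ T⁴, so P₂/P₁ = (T₂/T₁)⁴ = (1112/719.3)⁴ = (1.54595)⁴ = 5.712.

P₂/P₁ ≈ 5.712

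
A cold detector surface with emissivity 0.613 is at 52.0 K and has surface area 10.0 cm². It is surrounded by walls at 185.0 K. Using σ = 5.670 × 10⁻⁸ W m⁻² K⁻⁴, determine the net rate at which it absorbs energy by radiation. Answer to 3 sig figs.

Area A = 10.0 cm² = 1.00×10⁻³ m².
Net radiated power P_net = εσA(T⁴ − T₀⁴) = 0.613×5.670×10⁻⁸×1.00×10⁻³×(52.0⁴ − 185.0⁴).
T⁴ − T₀⁴ = 7.31162×10⁶ − 1.17135×10⁹ = -1.16404×10⁹ K⁴, so P_net = -0.0405 W — negative, meaning a net gain of 0.0405 W.

Net gain ≈ 0.0405 W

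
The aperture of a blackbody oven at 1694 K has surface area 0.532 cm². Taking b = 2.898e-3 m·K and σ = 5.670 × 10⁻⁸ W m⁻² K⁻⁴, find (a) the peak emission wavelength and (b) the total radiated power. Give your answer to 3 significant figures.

λ_max ≈ 1.71×10³ nm; P ≈ 24.8 W

(a) λ_max = b/T = 2.898×10⁻³/1694 = 1.711×10⁻⁶ m = 1.71×10³ nm.
Area A = 0.532 cm² = 5.32×10⁻⁵ m².
(b) P = σAT⁴ = 5.670×10⁻⁸×5.32×10⁻⁵×(1694)⁴ = 24.8 W.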